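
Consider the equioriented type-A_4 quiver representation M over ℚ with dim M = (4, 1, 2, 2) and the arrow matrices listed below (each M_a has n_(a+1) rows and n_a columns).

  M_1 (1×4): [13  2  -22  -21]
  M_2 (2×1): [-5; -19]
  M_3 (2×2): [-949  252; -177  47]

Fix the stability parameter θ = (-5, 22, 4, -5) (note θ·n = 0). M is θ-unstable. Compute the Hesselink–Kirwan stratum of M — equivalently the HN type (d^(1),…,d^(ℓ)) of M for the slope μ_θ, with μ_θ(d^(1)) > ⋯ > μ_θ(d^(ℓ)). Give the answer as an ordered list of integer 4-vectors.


Interval decomposition of M: I[1,1]^3, I[1,4], I[3,4].
HN type (ℓ=3): μ^(1)=7; μ^(2)=-1/2; μ^(3)=-5

((0, 1, 1, 1); (0, 0, 1, 1); (4, 0, 0, 0))


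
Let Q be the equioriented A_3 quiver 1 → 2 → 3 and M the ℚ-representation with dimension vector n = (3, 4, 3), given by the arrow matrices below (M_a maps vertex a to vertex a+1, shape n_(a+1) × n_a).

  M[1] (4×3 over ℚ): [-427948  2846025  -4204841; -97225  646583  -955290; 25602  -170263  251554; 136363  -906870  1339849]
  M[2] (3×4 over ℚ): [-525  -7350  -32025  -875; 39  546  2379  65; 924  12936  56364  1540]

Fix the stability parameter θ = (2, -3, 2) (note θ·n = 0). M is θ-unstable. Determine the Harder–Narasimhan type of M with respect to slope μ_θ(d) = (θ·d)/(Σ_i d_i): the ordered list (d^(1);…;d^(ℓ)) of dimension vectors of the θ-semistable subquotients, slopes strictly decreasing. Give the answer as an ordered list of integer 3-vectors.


Via rank(M_{q-1}∘⋯∘M_p): M ≅ I[1,2]^2, I[1,3], I[2,2], I[3,3]^2.
μ_θ-semistable layers: μ^(1)=2; μ^(2)=-1/2; μ^(3)=-3

((0, 0, 3); (3, 3, 0); (0, 1, 0))


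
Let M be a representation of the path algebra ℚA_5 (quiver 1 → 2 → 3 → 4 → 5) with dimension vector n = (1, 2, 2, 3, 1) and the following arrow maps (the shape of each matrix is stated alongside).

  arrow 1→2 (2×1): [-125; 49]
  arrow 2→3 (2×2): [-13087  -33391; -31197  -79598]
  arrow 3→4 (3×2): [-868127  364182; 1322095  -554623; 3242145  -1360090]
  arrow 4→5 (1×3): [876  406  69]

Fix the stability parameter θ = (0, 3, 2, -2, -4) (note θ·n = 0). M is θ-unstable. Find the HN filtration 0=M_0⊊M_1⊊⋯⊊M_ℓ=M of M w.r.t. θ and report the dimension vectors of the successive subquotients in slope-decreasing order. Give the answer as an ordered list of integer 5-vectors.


Via rank(M_{q-1}∘⋯∘M_p): M ≅ I[1,4], I[2,5], I[4,4].
μ_θ-semistable layers: μ^(1)=1; μ^(2)=0; μ^(3)=-1/4; μ^(4)=-2

((0, 1, 1, 1, 0); (1, 0, 0, 0, 0); (0, 1, 1, 1, 1); (0, 0, 0, 1, 0))


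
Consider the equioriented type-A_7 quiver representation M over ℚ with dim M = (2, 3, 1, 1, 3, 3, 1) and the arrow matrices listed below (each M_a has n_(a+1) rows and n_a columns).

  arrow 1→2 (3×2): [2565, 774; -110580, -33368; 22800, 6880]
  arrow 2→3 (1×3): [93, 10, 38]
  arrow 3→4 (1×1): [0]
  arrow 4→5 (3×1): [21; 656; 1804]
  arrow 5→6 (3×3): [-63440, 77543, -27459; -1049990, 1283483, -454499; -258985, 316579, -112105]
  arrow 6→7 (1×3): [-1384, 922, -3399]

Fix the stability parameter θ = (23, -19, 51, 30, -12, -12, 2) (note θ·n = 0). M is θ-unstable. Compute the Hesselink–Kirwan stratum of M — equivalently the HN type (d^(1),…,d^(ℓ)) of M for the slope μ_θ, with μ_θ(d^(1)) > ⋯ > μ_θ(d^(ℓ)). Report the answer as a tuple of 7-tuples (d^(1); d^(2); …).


Via rank(M_{q-1}∘⋯∘M_p): M ≅ I[1,1], I[1,3], I[2,2]^2, I[4,7], I[5,5], I[5,6], I[6,6].
μ_θ-semistable layers: μ^(1)=51; μ^(2)=23; μ^(3)=2; μ^(4)=-12; μ^(5)=-19

((0, 0, 1, 0, 0, 0, 0); (1, 0, 0, 0, 0, 0, 0); (1, 1, 0, 1, 1, 1, 1); (0, 0, 0, 0, 2, 2, 0); (0, 2, 0, 0, 0, 0, 0))


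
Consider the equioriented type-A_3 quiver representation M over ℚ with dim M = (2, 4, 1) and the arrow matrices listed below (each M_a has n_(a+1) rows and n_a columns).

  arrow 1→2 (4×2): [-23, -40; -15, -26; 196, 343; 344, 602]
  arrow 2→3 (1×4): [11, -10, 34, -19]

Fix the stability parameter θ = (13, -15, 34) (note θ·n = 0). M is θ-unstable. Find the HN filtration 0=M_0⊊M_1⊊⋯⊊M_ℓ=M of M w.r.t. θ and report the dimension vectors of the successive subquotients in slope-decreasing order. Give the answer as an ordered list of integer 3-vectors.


Via rank(M_{q-1}∘⋯∘M_p): M ≅ I[1,2], I[1,3], I[2,2]^2.
μ_θ-semistable layers: μ^(1)=34; μ^(2)=-1; μ^(3)=-15

((0, 0, 1); (2, 2, 0); (0, 2, 0))


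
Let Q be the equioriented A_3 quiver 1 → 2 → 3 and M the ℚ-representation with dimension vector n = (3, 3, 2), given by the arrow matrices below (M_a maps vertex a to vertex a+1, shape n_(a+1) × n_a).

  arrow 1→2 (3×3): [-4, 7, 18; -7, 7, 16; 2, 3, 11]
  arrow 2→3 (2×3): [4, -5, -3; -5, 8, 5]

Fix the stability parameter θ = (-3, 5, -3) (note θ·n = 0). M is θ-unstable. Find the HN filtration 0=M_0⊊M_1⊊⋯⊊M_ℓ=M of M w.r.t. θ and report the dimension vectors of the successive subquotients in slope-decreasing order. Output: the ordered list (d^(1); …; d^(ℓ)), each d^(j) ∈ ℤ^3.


Interval decomposition of M: I[1,2], I[1,3]^2.
HN type (ℓ=3): μ^(1)=5; μ^(2)=1; μ^(3)=-3

((0, 1, 0); (0, 2, 2); (3, 0, 0))


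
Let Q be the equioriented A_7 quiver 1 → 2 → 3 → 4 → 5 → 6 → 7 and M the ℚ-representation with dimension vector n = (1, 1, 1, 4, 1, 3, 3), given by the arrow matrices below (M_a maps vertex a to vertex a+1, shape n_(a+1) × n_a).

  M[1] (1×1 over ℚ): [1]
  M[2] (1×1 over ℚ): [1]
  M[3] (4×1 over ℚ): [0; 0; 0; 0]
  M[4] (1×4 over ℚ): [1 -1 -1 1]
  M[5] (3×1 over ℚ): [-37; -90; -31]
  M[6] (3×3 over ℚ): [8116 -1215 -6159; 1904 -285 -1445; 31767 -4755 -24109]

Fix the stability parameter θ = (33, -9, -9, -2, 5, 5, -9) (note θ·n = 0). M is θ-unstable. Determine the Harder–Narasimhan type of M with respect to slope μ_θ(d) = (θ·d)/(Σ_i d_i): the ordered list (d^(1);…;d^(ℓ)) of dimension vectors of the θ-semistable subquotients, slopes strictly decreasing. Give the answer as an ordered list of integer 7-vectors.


Barcode: M ≅ I[1,3], I[4,4]^3, I[4,7], I[6,6], I[6,7], I[7,7]. HN layers by μ_θ (4 steps, strictly decreasing):
  μ^(1)=5; μ^(2)=1/3; μ^(3)=-2; μ^(4)=-9

((1, 1, 1, 0, 0, 1, 0); (0, 0, 0, 0, 1, 1, 1); (0, 0, 0, 4, 0, 1, 1); (0, 0, 0, 0, 0, 0, 1))


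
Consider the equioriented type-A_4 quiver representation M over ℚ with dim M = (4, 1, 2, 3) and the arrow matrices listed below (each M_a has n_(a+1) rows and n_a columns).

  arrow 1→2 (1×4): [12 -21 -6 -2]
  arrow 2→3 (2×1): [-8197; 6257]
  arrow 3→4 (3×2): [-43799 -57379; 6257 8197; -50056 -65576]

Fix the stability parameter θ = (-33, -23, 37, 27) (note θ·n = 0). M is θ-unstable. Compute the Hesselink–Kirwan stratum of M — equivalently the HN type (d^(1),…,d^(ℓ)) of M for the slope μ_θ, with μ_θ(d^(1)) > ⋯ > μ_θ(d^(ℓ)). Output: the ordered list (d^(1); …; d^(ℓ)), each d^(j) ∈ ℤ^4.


Via rank(M_{q-1}∘⋯∘M_p): M ≅ I[1,1]^3, I[1,3], I[3,4], I[4,4]^2.
μ_θ-semistable layers: μ^(1)=37; μ^(2)=32; μ^(3)=27; μ^(4)=-23; μ^(5)=-33

((0, 0, 1, 0); (0, 0, 1, 1); (0, 0, 0, 2); (0, 1, 0, 0); (4, 0, 0, 0))


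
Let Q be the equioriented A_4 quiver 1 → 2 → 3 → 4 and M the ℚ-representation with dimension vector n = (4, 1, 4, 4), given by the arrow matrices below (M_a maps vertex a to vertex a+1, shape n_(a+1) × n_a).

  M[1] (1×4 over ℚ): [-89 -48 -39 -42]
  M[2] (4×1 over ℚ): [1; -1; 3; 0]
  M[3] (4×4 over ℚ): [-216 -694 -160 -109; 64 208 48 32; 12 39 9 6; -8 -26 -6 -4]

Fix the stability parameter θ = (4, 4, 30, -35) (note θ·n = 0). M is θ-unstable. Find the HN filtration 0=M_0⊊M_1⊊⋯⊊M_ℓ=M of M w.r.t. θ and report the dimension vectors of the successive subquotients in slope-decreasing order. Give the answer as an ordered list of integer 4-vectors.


Via rank(M_{q-1}∘⋯∘M_p): M ≅ I[1,1]^3, I[1,4], I[3,3]^2, I[3,4], I[4,4]^2.
μ_θ-semistable layers: μ^(1)=30; μ^(2)=4; μ^(3)=3/4; μ^(4)=-5/2; μ^(5)=-35

((0, 0, 2, 0); (3, 0, 0, 0); (1, 1, 1, 1); (0, 0, 1, 1); (0, 0, 0, 2))


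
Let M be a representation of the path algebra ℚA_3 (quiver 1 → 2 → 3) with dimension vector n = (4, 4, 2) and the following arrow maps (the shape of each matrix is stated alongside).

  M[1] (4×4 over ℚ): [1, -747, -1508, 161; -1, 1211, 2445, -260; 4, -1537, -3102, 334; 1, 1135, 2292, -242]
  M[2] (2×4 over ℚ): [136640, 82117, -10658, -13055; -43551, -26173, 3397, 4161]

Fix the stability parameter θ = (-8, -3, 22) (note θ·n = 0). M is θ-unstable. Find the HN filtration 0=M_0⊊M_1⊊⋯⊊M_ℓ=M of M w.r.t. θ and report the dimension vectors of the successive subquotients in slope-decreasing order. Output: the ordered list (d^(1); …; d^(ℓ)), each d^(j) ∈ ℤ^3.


Via rank(M_{q-1}∘⋯∘M_p): M ≅ I[1,2]^2, I[1,3]^2.
μ_θ-semistable layers: μ^(1)=22; μ^(2)=-3; μ^(3)=-8

((0, 0, 2); (0, 4, 0); (4, 0, 0))


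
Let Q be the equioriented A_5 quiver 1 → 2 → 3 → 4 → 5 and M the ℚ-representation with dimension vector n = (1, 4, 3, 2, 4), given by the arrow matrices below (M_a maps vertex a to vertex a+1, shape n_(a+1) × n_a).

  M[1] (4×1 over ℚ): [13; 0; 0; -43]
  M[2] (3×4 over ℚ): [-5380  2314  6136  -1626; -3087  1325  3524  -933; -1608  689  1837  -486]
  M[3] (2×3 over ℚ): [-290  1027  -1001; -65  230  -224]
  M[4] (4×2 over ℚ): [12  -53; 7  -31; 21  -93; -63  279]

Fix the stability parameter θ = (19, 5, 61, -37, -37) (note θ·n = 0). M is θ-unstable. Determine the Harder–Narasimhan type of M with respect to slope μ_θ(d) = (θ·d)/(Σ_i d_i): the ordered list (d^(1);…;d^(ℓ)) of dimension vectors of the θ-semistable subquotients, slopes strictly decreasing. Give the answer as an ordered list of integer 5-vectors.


Via rank(M_{q-1}∘⋯∘M_p): M ≅ I[1,5], I[2,2], I[2,3], I[2,5], I[5,5]^2.
μ_θ-semistable layers: μ^(1)=61; μ^(2)=5; μ^(3)=11/5; μ^(4)=-2; μ^(5)=-37

((0, 0, 1, 0, 0); (0, 2, 0, 0, 0); (1, 1, 1, 1, 1); (0, 1, 1, 1, 1); (0, 0, 0, 0, 2))


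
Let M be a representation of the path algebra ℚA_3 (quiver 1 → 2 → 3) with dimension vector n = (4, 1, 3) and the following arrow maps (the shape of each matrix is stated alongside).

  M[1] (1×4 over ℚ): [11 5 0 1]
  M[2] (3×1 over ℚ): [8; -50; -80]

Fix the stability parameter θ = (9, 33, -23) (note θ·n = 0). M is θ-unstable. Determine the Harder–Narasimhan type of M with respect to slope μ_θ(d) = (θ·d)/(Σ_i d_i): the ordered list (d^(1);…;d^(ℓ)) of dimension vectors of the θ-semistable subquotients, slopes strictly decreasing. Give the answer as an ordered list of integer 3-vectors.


Barcode: M ≅ I[1,1]^3, I[1,3], I[3,3]^2. HN layers by μ_θ (3 steps, strictly decreasing):
  μ^(1)=9; μ^(2)=19/3; μ^(3)=-23

((3, 0, 0); (1, 1, 1); (0, 0, 2))


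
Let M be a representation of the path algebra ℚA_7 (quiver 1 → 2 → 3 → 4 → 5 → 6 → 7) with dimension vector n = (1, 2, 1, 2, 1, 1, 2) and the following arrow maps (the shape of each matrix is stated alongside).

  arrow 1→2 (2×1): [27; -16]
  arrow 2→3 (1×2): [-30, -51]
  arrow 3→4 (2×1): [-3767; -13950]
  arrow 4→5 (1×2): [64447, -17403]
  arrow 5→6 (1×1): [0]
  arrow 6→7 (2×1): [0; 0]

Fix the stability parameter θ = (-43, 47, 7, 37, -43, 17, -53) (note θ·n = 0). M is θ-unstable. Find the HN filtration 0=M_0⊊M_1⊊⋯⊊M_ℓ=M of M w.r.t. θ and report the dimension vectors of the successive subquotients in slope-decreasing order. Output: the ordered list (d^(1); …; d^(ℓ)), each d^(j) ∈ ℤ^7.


Interval decomposition of M: I[1,5], I[2,2], I[4,4], I[6,6], I[7,7]^2.
HN type (ℓ=6): μ^(1)=47; μ^(2)=37; μ^(3)=17; μ^(4)=12; μ^(5)=-43; μ^(6)=-53

((0, 1, 0, 0, 0, 0, 0); (0, 0, 0, 1, 0, 0, 0); (0, 0, 0, 0, 0, 1, 0); (0, 1, 1, 1, 1, 0, 0); (1, 0, 0, 0, 0, 0, 0); (0, 0, 0, 0, 0, 0, 2))


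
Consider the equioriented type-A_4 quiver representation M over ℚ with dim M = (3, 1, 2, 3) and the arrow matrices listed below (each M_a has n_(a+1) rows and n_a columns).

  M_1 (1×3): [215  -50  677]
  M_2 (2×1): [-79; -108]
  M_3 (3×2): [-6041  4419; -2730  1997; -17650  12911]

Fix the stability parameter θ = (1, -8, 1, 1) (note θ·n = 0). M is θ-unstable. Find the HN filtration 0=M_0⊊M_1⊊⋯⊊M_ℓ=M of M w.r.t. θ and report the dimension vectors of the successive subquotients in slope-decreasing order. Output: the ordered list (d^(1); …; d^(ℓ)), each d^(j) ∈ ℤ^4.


Via rank(M_{q-1}∘⋯∘M_p): M ≅ I[1,1]^2, I[1,4], I[3,4], I[4,4].
μ_θ-semistable layers: μ^(1)=1; μ^(2)=-7/2

((2, 0, 2, 3); (1, 1, 0, 0))


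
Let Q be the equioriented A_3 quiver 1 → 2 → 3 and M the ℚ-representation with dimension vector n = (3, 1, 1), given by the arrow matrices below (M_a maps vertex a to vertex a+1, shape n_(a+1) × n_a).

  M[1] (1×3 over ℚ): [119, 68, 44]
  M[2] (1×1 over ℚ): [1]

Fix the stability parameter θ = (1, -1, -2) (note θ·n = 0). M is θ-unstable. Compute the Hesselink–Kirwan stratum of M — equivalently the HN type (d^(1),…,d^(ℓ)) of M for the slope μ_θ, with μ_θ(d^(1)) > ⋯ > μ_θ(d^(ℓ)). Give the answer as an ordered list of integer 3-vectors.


Interval decomposition of M: I[1,1]^2, I[1,3].
HN type (ℓ=2): μ^(1)=1; μ^(2)=-2/3

((2, 0, 0); (1, 1, 1))


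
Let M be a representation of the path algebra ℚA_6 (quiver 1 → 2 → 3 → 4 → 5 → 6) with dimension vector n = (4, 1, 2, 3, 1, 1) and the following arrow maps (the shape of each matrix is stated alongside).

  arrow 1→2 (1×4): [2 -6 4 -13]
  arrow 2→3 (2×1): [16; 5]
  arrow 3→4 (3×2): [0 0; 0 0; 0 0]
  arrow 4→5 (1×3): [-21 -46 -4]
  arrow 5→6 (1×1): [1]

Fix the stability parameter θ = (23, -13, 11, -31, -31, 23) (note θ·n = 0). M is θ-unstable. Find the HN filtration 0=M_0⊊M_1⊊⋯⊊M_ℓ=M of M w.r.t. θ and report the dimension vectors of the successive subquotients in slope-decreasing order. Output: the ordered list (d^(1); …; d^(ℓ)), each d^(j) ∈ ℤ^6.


Via rank(M_{q-1}∘⋯∘M_p): M ≅ I[1,1]^3, I[1,3], I[3,3], I[4,4]^2, I[4,6].
μ_θ-semistable layers: μ^(1)=23; μ^(2)=11; μ^(3)=5; μ^(4)=-31

((3, 0, 0, 0, 0, 1); (0, 0, 2, 0, 0, 0); (1, 1, 0, 0, 0, 0); (0, 0, 0, 3, 1, 0))


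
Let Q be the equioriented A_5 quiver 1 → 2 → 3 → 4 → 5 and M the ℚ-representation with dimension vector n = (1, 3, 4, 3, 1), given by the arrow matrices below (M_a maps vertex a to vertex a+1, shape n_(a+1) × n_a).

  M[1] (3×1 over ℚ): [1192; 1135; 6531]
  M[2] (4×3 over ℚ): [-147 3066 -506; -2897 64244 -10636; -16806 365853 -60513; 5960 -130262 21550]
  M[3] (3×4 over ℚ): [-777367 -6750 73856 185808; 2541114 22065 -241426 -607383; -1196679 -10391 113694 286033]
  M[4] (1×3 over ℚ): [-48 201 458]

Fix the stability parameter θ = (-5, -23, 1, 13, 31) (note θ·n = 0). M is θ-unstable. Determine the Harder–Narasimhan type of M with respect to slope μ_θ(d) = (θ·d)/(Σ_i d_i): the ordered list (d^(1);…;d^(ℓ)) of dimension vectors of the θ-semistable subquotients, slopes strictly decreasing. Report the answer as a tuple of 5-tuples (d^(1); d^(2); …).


Interval decomposition of M: I[1,2], I[2,4], I[2,5], I[3,3], I[3,4].
HN type (ℓ=5): μ^(1)=31; μ^(2)=13; μ^(3)=1; μ^(4)=-14; μ^(5)=-23

((0, 0, 0, 0, 1); (0, 0, 0, 3, 0); (0, 0, 4, 0, 0); (1, 1, 0, 0, 0); (0, 2, 0, 0, 0))


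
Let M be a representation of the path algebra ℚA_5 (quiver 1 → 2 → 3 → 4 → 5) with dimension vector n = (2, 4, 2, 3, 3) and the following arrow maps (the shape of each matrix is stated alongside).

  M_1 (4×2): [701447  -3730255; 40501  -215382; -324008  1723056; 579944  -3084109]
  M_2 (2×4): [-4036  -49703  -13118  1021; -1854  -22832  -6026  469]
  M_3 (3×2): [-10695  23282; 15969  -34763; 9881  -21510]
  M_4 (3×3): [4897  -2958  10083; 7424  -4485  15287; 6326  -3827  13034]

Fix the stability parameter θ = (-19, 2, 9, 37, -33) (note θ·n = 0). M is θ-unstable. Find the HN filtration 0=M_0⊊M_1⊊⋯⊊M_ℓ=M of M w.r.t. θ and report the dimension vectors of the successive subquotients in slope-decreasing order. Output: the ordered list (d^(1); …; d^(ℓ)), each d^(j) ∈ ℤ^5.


Via rank(M_{q-1}∘⋯∘M_p): M ≅ I[1,5]^2, I[2,2]^2, I[4,5].
μ_θ-semistable layers: μ^(1)=13/3; μ^(2)=2; μ^(3)=-19

((0, 0, 2, 2, 2); (0, 4, 0, 1, 1); (2, 0, 0, 0, 0))


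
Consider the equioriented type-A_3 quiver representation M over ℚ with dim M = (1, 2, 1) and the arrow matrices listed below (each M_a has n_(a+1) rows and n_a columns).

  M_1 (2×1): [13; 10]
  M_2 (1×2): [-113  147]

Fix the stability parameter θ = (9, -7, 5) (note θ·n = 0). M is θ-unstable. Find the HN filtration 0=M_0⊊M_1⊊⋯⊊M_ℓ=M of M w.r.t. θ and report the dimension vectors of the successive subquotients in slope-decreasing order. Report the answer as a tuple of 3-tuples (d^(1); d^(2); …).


Interval decomposition of M: I[1,3], I[2,2].
HN type (ℓ=3): μ^(1)=5; μ^(2)=1; μ^(3)=-7

((0, 0, 1); (1, 1, 0); (0, 1, 0))


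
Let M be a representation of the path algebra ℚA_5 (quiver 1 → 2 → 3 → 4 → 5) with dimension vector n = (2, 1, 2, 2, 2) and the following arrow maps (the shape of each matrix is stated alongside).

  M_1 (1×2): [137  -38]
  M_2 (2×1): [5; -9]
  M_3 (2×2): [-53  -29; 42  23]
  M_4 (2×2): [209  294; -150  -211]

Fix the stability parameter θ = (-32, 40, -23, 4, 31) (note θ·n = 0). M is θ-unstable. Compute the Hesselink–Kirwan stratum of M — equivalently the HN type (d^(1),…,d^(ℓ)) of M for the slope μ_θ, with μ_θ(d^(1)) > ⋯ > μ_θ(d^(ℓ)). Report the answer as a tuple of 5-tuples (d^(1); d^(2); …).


Interval decomposition of M: I[1,1], I[1,5], I[3,5].
HN type (ℓ=5): μ^(1)=31; μ^(2)=7; μ^(3)=4; μ^(4)=-23; μ^(5)=-32

((0, 0, 0, 0, 2); (0, 1, 1, 1, 0); (0, 0, 0, 1, 0); (0, 0, 1, 0, 0); (2, 0, 0, 0, 0))


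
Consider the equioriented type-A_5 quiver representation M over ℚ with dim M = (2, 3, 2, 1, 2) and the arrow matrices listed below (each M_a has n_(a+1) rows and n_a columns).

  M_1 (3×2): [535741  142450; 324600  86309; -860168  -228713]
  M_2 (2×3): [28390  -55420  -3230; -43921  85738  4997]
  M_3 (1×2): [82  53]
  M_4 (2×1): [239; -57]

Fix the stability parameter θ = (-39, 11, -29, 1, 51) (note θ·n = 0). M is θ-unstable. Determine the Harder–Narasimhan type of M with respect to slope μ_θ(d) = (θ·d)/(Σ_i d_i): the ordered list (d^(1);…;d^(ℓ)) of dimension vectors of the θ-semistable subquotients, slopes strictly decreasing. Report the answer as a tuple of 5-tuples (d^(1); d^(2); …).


Barcode: M ≅ I[1,2], I[1,5], I[2,2], I[3,3], I[5,5]. HN layers by μ_θ (6 steps, strictly decreasing):
  μ^(1)=51; μ^(2)=11; μ^(3)=1; μ^(4)=-9; μ^(5)=-29; μ^(6)=-39

((0, 0, 0, 0, 2); (0, 2, 0, 0, 0); (0, 0, 0, 1, 0); (0, 1, 1, 0, 0); (0, 0, 1, 0, 0); (2, 0, 0, 0, 0))


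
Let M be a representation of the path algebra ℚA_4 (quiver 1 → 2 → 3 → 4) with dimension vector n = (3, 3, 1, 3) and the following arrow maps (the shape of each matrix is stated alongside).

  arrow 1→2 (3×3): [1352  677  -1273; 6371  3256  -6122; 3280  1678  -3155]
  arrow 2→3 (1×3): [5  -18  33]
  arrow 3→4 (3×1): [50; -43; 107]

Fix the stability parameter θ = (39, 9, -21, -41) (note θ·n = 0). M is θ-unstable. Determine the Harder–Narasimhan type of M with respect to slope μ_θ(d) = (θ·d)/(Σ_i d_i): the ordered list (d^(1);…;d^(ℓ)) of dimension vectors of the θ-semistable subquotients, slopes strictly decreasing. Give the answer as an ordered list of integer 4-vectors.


Via rank(M_{q-1}∘⋯∘M_p): M ≅ I[1,2]^2, I[1,4], I[4,4]^2.
μ_θ-semistable layers: μ^(1)=24; μ^(2)=-7/2; μ^(3)=-41

((2, 2, 0, 0); (1, 1, 1, 1); (0, 0, 0, 2))


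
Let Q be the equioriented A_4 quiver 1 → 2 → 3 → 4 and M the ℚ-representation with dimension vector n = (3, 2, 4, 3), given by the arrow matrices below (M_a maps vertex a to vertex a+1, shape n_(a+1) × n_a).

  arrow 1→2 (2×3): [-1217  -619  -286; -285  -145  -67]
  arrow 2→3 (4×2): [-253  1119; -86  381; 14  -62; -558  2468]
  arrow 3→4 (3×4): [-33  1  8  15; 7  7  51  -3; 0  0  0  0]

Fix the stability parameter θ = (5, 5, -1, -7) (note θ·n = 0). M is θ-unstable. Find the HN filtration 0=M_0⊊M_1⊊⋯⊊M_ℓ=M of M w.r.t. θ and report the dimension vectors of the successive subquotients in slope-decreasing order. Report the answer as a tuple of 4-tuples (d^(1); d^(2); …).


Via rank(M_{q-1}∘⋯∘M_p): M ≅ I[1,1], I[1,3], I[1,4], I[3,3], I[3,4], I[4,4].
μ_θ-semistable layers: μ^(1)=5; μ^(2)=3; μ^(3)=1/2; μ^(4)=-1; μ^(5)=-4; μ^(6)=-7

((1, 0, 0, 0); (1, 1, 1, 0); (1, 1, 1, 1); (0, 0, 1, 0); (0, 0, 1, 1); (0, 0, 0, 1))


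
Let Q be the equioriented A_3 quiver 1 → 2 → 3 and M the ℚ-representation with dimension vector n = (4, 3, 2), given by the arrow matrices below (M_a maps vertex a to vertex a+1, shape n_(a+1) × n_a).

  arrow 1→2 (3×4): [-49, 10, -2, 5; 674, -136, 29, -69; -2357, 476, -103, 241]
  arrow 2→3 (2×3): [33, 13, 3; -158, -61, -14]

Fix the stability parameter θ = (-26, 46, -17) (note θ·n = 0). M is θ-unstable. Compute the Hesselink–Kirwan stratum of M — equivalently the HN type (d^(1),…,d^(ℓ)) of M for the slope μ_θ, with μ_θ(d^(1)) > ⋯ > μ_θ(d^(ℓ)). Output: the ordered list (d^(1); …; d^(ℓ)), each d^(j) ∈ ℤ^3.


Interval decomposition of M: I[1,1], I[1,2], I[1,3]^2.
HN type (ℓ=3): μ^(1)=46; μ^(2)=29/2; μ^(3)=-26

((0, 1, 0); (0, 2, 2); (4, 0, 0))


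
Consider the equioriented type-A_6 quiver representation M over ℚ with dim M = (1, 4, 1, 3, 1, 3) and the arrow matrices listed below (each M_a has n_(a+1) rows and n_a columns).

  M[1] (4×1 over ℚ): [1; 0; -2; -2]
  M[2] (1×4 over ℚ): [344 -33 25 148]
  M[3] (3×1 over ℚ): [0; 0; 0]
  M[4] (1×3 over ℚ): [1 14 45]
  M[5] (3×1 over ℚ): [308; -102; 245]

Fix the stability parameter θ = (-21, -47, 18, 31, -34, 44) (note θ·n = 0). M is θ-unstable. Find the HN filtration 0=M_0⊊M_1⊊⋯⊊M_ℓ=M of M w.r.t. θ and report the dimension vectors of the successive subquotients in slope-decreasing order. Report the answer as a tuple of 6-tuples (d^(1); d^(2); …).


Interval decomposition of M: I[1,3], I[2,2]^3, I[4,4]^2, I[4,6], I[6,6]^2.
HN type (ℓ=6): μ^(1)=44; μ^(2)=31; μ^(3)=18; μ^(4)=-3/2; μ^(5)=-34; μ^(6)=-47

((0, 0, 0, 0, 0, 3); (0, 0, 0, 2, 0, 0); (0, 0, 1, 0, 0, 0); (0, 0, 0, 1, 1, 0); (1, 1, 0, 0, 0, 0); (0, 3, 0, 0, 0, 0))


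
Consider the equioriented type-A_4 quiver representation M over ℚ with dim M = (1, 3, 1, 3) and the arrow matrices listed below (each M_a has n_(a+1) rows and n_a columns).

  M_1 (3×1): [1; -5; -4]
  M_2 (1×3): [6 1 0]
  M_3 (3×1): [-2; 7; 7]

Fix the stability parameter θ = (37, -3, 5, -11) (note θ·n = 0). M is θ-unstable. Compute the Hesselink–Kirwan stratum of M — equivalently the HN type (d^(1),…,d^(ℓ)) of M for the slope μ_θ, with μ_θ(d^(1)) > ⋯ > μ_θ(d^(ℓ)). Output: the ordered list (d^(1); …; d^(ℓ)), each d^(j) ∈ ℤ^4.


Barcode: M ≅ I[1,4], I[2,2]^2, I[4,4]^2. HN layers by μ_θ (3 steps, strictly decreasing):
  μ^(1)=7; μ^(2)=-3; μ^(3)=-11

((1, 1, 1, 1); (0, 2, 0, 0); (0, 0, 0, 2))


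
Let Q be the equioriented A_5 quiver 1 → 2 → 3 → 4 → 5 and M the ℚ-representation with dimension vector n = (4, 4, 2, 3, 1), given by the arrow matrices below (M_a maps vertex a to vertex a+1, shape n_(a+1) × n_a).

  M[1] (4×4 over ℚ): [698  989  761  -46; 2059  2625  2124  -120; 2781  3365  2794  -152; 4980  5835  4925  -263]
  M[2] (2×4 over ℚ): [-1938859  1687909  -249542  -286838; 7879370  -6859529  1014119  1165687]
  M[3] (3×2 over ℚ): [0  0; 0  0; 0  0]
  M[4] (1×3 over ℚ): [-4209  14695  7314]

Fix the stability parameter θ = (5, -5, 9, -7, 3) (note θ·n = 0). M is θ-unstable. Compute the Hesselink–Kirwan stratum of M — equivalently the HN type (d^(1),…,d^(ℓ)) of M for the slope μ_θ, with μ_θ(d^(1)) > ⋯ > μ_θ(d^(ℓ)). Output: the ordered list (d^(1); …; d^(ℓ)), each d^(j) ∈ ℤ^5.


Interval decomposition of M: I[1,2]^2, I[1,3]^2, I[4,4]^2, I[4,5].
HN type (ℓ=4): μ^(1)=9; μ^(2)=3; μ^(3)=0; μ^(4)=-7

((0, 0, 2, 0, 0); (0, 0, 0, 0, 1); (4, 4, 0, 0, 0); (0, 0, 0, 3, 0))


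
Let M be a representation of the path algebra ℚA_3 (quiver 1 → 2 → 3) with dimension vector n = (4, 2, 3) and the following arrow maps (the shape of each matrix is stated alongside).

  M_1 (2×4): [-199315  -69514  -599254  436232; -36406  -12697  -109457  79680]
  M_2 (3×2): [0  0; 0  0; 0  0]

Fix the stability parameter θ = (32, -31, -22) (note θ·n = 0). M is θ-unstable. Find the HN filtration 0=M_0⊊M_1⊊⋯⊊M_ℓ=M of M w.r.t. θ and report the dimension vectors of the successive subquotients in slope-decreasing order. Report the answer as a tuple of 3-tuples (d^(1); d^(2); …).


Via rank(M_{q-1}∘⋯∘M_p): M ≅ I[1,1]^2, I[1,2]^2, I[3,3]^3.
μ_θ-semistable layers: μ^(1)=32; μ^(2)=1/2; μ^(3)=-22

((2, 0, 0); (2, 2, 0); (0, 0, 3))


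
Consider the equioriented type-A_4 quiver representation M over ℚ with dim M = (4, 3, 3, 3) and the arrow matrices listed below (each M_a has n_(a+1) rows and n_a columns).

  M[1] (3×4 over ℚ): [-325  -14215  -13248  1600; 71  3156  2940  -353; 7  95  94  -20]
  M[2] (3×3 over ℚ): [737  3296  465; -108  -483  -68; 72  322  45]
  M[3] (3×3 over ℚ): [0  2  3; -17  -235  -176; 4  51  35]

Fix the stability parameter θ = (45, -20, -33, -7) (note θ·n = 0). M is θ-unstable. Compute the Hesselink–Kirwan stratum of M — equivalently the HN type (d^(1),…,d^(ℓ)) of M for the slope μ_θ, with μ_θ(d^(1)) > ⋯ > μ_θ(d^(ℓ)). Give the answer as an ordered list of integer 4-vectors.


Interval decomposition of M: I[1,1], I[1,4]^3.
HN type (ℓ=2): μ^(1)=45; μ^(2)=-15/4

((1, 0, 0, 0); (3, 3, 3, 3))


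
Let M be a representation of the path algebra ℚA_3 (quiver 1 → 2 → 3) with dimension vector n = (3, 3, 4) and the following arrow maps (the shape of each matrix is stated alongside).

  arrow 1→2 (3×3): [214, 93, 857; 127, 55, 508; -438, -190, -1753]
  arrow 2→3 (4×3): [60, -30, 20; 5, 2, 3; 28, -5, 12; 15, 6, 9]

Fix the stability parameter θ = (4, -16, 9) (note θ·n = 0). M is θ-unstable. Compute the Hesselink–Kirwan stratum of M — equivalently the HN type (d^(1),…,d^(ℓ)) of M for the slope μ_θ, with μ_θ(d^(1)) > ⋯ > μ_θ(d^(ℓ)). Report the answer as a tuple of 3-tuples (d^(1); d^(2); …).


Interval decomposition of M: I[1,2], I[1,3]^2, I[3,3]^2.
HN type (ℓ=2): μ^(1)=9; μ^(2)=-6

((0, 0, 4); (3, 3, 0))


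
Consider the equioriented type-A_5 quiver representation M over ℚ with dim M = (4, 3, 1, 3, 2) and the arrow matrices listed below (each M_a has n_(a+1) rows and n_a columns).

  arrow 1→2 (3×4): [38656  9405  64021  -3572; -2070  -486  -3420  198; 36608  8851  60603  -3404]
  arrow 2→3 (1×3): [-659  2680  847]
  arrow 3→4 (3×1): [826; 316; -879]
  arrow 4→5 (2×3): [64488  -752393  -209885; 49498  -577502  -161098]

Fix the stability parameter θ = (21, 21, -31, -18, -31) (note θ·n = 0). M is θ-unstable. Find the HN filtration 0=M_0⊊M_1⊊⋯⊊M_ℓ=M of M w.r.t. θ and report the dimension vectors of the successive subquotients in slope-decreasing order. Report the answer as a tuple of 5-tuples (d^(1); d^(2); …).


Barcode: M ≅ I[1,1]^2, I[1,2], I[1,5], I[2,2], I[4,4], I[4,5]. HN layers by μ_θ (4 steps, strictly decreasing):
  μ^(1)=21; μ^(2)=-38/5; μ^(3)=-18; μ^(4)=-49/2

((3, 2, 0, 0, 0); (1, 1, 1, 1, 1); (0, 0, 0, 1, 0); (0, 0, 0, 1, 1))


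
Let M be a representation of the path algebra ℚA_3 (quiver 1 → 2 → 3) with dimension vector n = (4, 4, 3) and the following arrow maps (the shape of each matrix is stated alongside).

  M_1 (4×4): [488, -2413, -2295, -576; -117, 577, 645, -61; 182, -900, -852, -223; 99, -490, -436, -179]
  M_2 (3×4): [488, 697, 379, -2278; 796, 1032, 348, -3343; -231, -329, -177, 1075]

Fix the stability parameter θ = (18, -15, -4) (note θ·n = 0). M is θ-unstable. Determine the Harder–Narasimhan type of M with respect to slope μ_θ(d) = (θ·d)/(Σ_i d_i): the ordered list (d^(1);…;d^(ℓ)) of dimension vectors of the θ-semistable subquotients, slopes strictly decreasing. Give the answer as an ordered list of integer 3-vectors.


Interval decomposition of M: I[1,1], I[1,3]^3, I[2,2].
HN type (ℓ=3): μ^(1)=18; μ^(2)=-1/3; μ^(3)=-15

((1, 0, 0); (3, 3, 3); (0, 1, 0))


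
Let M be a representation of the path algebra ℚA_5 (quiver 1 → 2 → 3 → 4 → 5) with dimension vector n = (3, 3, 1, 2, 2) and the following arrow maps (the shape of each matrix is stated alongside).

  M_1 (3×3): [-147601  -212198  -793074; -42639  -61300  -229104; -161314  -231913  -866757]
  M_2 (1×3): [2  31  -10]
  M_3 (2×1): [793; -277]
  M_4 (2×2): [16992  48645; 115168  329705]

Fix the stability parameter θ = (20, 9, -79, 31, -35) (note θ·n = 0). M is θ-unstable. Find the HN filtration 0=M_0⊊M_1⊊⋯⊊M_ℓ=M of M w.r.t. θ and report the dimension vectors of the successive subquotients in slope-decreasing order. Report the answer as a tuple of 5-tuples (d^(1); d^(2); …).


Via rank(M_{q-1}∘⋯∘M_p): M ≅ I[1,1], I[1,2], I[1,5], I[2,2], I[4,4], I[5,5].
μ_θ-semistable layers: μ^(1)=31; μ^(2)=20; μ^(3)=29/2; μ^(4)=9; μ^(5)=-2; μ^(6)=-50/3; μ^(7)=-35

((0, 0, 0, 1, 0); (1, 0, 0, 0, 0); (1, 1, 0, 0, 0); (0, 1, 0, 0, 0); (0, 0, 0, 1, 1); (1, 1, 1, 0, 0); (0, 0, 0, 0, 1))


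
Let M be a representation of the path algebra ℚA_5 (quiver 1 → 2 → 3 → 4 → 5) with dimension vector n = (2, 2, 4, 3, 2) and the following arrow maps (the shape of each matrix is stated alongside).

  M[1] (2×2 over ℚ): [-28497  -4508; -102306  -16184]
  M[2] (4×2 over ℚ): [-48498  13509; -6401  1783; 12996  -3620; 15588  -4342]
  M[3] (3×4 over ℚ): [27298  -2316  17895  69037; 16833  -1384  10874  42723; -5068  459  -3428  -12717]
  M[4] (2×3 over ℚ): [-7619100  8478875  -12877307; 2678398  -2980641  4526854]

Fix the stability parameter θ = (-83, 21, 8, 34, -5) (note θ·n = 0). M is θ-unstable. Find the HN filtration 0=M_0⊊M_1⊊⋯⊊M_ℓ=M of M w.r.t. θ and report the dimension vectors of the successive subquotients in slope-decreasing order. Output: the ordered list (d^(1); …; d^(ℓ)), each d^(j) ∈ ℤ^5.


Interval decomposition of M: I[1,1], I[1,5], I[2,5], I[3,3], I[3,4].
HN type (ℓ=4): μ^(1)=34; μ^(2)=29/2; μ^(3)=8; μ^(4)=-83

((0, 0, 0, 1, 0); (0, 2, 2, 2, 2); (0, 0, 2, 0, 0); (2, 0, 0, 0, 0))


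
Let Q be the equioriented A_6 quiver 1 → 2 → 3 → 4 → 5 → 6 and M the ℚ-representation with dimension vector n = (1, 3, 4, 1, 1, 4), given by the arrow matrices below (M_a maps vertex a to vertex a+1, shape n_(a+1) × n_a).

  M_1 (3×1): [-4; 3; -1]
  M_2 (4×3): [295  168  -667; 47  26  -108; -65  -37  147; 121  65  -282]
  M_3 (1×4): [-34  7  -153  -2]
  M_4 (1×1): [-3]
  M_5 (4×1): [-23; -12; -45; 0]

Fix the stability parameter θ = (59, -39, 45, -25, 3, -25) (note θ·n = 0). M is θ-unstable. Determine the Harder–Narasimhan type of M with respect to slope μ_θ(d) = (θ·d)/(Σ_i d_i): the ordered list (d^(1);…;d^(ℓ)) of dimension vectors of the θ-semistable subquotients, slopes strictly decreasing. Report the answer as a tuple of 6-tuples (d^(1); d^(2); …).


Via rank(M_{q-1}∘⋯∘M_p): M ≅ I[1,3], I[2,3], I[2,6], I[3,3], I[6,6]^3.
μ_θ-semistable layers: μ^(1)=45; μ^(2)=10; μ^(3)=-1/2; μ^(4)=-25; μ^(5)=-39

((0, 0, 3, 0, 0, 0); (1, 1, 0, 0, 0, 0); (0, 0, 1, 1, 1, 1); (0, 0, 0, 0, 0, 3); (0, 2, 0, 0, 0, 0))


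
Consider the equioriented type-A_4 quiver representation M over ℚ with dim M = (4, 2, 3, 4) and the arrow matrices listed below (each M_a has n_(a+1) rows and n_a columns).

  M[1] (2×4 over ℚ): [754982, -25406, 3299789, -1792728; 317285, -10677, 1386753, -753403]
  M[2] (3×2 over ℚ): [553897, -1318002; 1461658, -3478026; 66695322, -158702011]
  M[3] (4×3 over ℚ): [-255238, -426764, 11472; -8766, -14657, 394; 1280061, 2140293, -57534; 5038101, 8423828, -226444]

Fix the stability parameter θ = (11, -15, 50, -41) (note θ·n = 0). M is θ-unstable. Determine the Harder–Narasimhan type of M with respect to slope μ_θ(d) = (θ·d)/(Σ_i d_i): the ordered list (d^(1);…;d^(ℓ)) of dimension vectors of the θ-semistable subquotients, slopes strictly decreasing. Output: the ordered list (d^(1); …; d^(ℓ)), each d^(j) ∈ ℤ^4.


Barcode: M ≅ I[1,1]^2, I[1,3], I[1,4], I[3,4], I[4,4]^2. HN layers by μ_θ (5 steps, strictly decreasing):
  μ^(1)=50; μ^(2)=11; μ^(3)=9/2; μ^(4)=-2; μ^(5)=-41

((0, 0, 1, 0); (2, 0, 0, 0); (0, 0, 2, 2); (2, 2, 0, 0); (0, 0, 0, 2))


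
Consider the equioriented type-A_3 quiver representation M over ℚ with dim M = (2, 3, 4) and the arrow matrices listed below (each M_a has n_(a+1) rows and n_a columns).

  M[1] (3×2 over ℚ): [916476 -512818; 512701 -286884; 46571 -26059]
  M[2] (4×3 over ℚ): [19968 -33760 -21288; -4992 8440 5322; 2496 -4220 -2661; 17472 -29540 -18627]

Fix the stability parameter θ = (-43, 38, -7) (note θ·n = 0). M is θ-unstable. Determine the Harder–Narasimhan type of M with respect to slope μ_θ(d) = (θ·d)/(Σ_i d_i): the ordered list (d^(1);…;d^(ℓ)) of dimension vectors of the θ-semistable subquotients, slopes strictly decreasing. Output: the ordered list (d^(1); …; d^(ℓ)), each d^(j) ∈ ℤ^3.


Barcode: M ≅ I[1,2], I[1,3], I[2,2], I[3,3]^3. HN layers by μ_θ (4 steps, strictly decreasing):
  μ^(1)=38; μ^(2)=31/2; μ^(3)=-7; μ^(4)=-43

((0, 2, 0); (0, 1, 1); (0, 0, 3); (2, 0, 0))


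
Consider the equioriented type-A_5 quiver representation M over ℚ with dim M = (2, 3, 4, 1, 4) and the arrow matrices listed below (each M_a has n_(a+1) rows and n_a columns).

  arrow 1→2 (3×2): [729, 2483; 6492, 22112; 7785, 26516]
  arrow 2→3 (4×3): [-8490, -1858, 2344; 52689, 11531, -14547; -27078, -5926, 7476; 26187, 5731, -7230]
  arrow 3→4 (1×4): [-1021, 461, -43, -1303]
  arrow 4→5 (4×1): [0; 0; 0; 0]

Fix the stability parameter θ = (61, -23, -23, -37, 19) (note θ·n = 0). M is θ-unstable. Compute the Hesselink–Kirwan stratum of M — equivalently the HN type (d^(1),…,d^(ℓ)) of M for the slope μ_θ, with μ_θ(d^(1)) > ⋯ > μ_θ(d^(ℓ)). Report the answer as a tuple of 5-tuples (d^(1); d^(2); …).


Via rank(M_{q-1}∘⋯∘M_p): M ≅ I[1,3], I[1,4], I[2,2], I[3,3]^2, I[5,5]^4.
μ_θ-semistable layers: μ^(1)=19; μ^(2)=5; μ^(3)=-11/2; μ^(4)=-23

((0, 0, 0, 0, 4); (1, 1, 1, 0, 0); (1, 1, 1, 1, 0); (0, 1, 2, 0, 0))


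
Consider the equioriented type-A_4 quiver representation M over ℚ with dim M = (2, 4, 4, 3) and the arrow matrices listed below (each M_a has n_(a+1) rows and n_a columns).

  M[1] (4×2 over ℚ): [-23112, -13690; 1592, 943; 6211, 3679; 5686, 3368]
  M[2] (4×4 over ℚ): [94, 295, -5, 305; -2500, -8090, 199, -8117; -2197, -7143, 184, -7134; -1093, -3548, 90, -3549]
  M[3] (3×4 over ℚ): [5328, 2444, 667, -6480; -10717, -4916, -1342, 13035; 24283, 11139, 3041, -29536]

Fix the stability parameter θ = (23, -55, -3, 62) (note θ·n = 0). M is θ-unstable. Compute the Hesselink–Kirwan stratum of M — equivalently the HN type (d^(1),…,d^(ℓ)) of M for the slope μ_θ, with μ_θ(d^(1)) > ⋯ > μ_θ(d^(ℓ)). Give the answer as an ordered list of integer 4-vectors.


Via rank(M_{q-1}∘⋯∘M_p): M ≅ I[1,4]^2, I[2,3], I[2,4].
μ_θ-semistable layers: μ^(1)=62; μ^(2)=-3; μ^(3)=-16; μ^(4)=-55

((0, 0, 0, 3); (0, 0, 4, 0); (2, 2, 0, 0); (0, 2, 0, 0))


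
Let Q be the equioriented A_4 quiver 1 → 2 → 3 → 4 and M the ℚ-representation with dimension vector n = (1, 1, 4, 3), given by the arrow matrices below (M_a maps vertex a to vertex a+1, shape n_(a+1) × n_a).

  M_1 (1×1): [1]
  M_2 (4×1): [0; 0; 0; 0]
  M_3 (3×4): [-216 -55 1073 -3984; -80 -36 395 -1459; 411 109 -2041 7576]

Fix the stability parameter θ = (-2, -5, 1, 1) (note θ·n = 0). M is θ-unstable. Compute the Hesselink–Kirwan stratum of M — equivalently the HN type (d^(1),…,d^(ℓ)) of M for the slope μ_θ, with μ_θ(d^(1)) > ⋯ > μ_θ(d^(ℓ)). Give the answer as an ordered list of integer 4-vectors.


Barcode: M ≅ I[1,2], I[3,3], I[3,4]^3. HN layers by μ_θ (2 steps, strictly decreasing):
  μ^(1)=1; μ^(2)=-7/2

((0, 0, 4, 3); (1, 1, 0, 0))


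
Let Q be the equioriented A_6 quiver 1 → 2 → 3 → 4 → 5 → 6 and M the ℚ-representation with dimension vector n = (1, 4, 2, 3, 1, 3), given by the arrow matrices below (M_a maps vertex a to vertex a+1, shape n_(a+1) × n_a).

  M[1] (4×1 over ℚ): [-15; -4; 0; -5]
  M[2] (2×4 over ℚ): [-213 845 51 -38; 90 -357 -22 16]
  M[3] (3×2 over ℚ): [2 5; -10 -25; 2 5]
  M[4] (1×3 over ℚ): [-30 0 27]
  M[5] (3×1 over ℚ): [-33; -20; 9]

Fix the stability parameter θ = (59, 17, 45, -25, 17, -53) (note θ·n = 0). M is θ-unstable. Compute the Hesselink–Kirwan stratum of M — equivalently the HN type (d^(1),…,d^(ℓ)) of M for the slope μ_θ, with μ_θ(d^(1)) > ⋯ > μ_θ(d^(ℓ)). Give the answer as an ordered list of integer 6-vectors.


Interval decomposition of M: I[1,3], I[2,2]^2, I[2,6], I[4,4]^2, I[6,6]^2.
HN type (ℓ=6): μ^(1)=45; μ^(2)=38; μ^(3)=17; μ^(4)=1/5; μ^(5)=-25; μ^(6)=-53

((0, 0, 1, 0, 0, 0); (1, 1, 0, 0, 0, 0); (0, 2, 0, 0, 0, 0); (0, 1, 1, 1, 1, 1); (0, 0, 0, 2, 0, 0); (0, 0, 0, 0, 0, 2))


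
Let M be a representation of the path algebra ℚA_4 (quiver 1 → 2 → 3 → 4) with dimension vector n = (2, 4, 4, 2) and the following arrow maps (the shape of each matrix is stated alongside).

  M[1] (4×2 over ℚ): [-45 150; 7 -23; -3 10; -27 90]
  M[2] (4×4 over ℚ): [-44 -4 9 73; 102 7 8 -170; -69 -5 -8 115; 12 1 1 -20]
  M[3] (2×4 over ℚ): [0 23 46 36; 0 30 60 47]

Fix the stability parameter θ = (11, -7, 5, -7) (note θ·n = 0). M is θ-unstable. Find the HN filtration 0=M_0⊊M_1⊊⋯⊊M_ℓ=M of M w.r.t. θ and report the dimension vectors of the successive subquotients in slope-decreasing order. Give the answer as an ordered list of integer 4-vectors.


Via rank(M_{q-1}∘⋯∘M_p): M ≅ I[1,4]^2, I[2,3]^2.
μ_θ-semistable layers: μ^(1)=5; μ^(2)=1/2; μ^(3)=-7

((0, 0, 2, 0); (2, 2, 2, 2); (0, 2, 0, 0))


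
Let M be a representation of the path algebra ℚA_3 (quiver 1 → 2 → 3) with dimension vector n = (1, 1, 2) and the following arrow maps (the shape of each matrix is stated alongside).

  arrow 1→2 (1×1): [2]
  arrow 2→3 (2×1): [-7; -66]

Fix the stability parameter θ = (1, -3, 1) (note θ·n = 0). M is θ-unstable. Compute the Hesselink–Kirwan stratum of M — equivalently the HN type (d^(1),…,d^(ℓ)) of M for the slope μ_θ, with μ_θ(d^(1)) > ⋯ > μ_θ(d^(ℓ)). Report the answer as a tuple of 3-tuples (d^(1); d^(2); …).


Barcode: M ≅ I[1,3], I[3,3]. HN layers by μ_θ (2 steps, strictly decreasing):
  μ^(1)=1; μ^(2)=-1

((0, 0, 2); (1, 1, 0))


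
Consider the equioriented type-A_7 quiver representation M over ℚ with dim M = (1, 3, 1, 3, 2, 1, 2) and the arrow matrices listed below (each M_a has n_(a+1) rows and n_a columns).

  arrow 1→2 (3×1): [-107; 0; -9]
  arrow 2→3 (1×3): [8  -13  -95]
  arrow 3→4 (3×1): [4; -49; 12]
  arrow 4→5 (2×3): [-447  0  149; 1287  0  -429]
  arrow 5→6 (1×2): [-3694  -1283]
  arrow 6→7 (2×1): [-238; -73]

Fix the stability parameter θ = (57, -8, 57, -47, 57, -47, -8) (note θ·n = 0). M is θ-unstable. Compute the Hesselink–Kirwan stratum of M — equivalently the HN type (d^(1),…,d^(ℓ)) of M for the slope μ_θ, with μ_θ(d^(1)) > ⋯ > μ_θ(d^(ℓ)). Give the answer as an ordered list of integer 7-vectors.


Barcode: M ≅ I[1,4], I[2,2]^2, I[4,4], I[4,7], I[5,5], I[7,7]. HN layers by μ_θ (5 steps, strictly decreasing):
  μ^(1)=57; μ^(2)=59/4; μ^(3)=2/3; μ^(4)=-8; μ^(5)=-47

((0, 0, 0, 0, 1, 0, 0); (1, 1, 1, 1, 0, 0, 0); (0, 0, 0, 0, 1, 1, 1); (0, 2, 0, 0, 0, 0, 1); (0, 0, 0, 2, 0, 0, 0))


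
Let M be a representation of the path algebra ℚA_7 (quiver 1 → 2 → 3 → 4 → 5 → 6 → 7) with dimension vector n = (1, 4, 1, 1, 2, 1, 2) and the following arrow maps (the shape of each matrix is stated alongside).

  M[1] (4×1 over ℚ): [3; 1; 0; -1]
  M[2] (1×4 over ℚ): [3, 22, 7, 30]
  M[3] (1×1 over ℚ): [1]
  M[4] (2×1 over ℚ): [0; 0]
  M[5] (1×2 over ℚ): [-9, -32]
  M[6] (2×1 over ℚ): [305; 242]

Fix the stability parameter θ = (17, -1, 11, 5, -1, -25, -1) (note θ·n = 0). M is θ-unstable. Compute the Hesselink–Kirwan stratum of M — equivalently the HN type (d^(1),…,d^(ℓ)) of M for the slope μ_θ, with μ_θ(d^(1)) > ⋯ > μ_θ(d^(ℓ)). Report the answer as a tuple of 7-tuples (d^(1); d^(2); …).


Interval decomposition of M: I[1,4], I[2,2]^3, I[5,5], I[5,7], I[7,7].
HN type (ℓ=3): μ^(1)=8; μ^(2)=-1; μ^(3)=-13

((1, 1, 1, 1, 0, 0, 0); (0, 3, 0, 0, 1, 0, 2); (0, 0, 0, 0, 1, 1, 0))
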